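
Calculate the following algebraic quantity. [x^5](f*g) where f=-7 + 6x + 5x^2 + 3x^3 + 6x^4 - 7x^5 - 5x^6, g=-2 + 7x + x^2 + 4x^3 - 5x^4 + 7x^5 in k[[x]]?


[x^5] = sum a_i*b_j, i+j=5
  -7*7=-49
  6*-5=-30
  5*4=20
  3*1=3
  6*7=42
  -7*-2=14
Sum=0


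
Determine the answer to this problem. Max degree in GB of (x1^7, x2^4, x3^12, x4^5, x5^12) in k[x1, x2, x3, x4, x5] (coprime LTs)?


Pure powers, coprime LTs => already GB.
Degrees: 7, 4, 12, 5, 12
Max=12


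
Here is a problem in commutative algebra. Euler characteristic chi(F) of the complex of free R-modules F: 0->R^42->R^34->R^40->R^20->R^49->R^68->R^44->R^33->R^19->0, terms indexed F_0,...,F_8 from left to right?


chi = sum (-1)^i * rank:
(-1)^0*42=42
(-1)^1*34=-34
(-1)^2*40=40
(-1)^3*20=-20
(-1)^4*49=49
(-1)^5*68=-68
(-1)^6*44=44
(-1)^7*33=-33
(-1)^8*19=19
chi=39


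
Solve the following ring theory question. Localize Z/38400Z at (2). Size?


2-primary part: 38400=2^9*75
Size=2^9=512


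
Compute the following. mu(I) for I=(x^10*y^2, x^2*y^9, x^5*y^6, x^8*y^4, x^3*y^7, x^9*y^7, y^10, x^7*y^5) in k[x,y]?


Remove redundant (divisible by others).
x^9*y^7 redundant.
Min: x^10*y^2, x^8*y^4, x^7*y^5, x^5*y^6, x^3*y^7, x^2*y^9, y^10
Count=7


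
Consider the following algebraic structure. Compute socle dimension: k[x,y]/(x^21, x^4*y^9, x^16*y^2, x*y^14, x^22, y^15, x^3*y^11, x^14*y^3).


Socle = ann(m) = span of standard monomials u with x*u, y*u in I (staircase corners).
Redundant generators: x^22
Minimal generators: x^21, x^16*y^2, x^14*y^3, x^4*y^9, x^3*y^11, x*y^14, y^15
Corners: y^14, x^2y^13, x^3y^10, x^13y^8, x^15y^2, x^20y
Socle dim=6


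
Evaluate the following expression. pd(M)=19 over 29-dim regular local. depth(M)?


pd+depth=depth(R)=29
depth=29-19=10


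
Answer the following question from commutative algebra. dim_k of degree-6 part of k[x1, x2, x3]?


C(d+n-1,n-1)=C(8,2)=28


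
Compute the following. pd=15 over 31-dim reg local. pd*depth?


pd+depth=31
depth=31-15=16
pd*depth=15*16=240


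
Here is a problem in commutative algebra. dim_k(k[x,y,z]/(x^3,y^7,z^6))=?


Basis: x^iy^jz^k, i<3,j<7,k<6
3*7*6=126


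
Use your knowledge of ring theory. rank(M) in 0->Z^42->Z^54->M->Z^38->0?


Alt sum=0:
(-1)^0*42 + (-1)^1*54 + (-1)^2*? + (-1)^3*38=0
rank(M)=50


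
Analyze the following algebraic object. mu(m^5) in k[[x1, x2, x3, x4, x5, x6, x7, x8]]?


C(n+d-1,d)=C(12,5)=792


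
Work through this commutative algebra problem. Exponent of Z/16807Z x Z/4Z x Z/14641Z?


Exponent = lcm of the cyclic orders; pairwise coprime => product.
7^5*2^2*11^4=16807*4*14641=984285148


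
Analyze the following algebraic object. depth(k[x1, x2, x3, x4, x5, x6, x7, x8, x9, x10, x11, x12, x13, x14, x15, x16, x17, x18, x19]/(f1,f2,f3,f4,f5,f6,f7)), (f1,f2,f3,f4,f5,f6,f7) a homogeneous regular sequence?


depth(R)=19
depth(R/I)=19-7=12


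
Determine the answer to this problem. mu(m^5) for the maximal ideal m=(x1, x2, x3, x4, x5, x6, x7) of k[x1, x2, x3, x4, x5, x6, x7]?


Graded Nakayama: mu(m^d) = dim_k (m^d/m^(d+1)) = #degree-5 monomials in 7 vars
C(n+d-1,d)=C(11,5)=462


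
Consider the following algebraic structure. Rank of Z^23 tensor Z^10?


rank(M(x)N) = rank(M)*rank(N)
23*10 = 230


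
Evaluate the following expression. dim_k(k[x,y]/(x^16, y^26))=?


Basis: x^i*y^j, i<16, j<26
16*26=416


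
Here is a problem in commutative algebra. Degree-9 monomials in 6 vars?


C(d+n-1,n-1)=C(14,5)=2002


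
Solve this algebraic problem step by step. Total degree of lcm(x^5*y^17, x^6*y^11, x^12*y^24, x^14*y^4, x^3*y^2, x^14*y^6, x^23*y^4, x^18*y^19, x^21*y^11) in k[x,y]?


lcm = componentwise max:
x: max(5,6,12,14,3,14,23,18,21)=23
y: max(17,11,24,4,2,6,4,19,11)=24
Total=23+24=47


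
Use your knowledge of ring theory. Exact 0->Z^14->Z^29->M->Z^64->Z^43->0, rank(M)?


Alt sum=0:
(-1)^0*14 + (-1)^1*29 + (-1)^2*? + (-1)^3*64 + (-1)^4*43=0
rank(M)=36


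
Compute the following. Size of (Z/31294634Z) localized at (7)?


7-primary part: 31294634=7^7*38
Size=7^7=823543


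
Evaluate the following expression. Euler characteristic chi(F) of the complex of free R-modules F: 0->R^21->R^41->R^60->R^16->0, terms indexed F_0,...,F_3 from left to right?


chi = sum (-1)^i * rank:
(-1)^0*21=21
(-1)^1*41=-41
(-1)^2*60=60
(-1)^3*16=-16
chi=24


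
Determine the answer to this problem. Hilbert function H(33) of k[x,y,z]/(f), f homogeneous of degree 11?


C(35,2)-C(24,2)=595-276=319


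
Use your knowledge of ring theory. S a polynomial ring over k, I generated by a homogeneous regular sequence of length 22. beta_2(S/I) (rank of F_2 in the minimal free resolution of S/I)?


Regular sequence => Koszul complex is the minimal free resolution.
Syz_1 minimally generated by Koszul relations f_i*e_j - f_j*e_i (i<j): mu(Syz_1) = beta_2 = C(m,2) = m(m-1)/2
m=22
22*21/2 = 231


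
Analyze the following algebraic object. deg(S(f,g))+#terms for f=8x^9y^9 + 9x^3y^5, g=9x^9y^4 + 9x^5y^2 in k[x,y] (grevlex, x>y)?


LT(f)=8x^9y^9, LT(g)=9x^9y^4
lcm(LM)=x^9y^9
S(f,g) (scaled by 72 to clear denominators) = 9*f - 8y^5*g = -72x^5y^7 + 81x^3y^5
2 terms, deg 12.
12+2=14


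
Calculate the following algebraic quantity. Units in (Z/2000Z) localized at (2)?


Local ring = Z/16Z.
phi(16) = 2^3*(2-1) = 8


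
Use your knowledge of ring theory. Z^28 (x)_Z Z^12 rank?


rank(M(x)N) = rank(M)*rank(N)
28*12 = 336


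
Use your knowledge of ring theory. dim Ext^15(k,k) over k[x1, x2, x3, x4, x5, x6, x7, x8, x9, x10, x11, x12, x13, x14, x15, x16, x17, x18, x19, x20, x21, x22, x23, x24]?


C(n,i)=C(24,15)=1307504


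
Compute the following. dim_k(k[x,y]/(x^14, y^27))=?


Basis: x^i*y^j, i<14, j<27
14*27=378


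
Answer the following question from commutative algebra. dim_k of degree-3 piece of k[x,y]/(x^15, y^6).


k[x,y], I = (x^15, y^6), d = 3
Need i < 15 and d-i < 6.
Range: 0 <= i <= 3.
H(3) = 4


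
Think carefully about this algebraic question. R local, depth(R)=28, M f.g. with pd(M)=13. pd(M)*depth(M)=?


pd+depth=28
depth=28-13=15
pd*depth=13*15=195


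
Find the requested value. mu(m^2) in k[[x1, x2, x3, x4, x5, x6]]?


C(n+d-1,d)=C(7,2)=21


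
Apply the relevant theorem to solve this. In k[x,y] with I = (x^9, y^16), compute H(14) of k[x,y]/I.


k[x,y], I = (x^9, y^16), d = 14
Need i < 9 and d-i < 16.
Range: 0 <= i <= 8.
H(14) = 9


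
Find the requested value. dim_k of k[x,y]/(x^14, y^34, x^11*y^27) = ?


k[x,y]/I, I = (x^14, y^34, x^11*y^27)
Rect: 14x34=476. Corner: (14-11)x(34-27)=21.
dim = 476-21 = 455


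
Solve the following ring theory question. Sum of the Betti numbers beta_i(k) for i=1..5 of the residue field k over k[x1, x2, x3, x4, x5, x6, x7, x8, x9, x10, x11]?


Koszul resolution: beta_i(k)=C(n,i), n=11
C(11,1)=11, C(11,2)=55, C(11,3)=165, C(11,4)=330, C(11,5)=462
Sum=1023


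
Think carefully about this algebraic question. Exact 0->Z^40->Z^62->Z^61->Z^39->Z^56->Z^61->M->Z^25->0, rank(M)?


Alt sum=0:
(-1)^0*40 + (-1)^1*62 + (-1)^2*61 + (-1)^3*39 + (-1)^4*56 + (-1)^5*61 + (-1)^6*? + (-1)^7*25=0
rank(M)=30


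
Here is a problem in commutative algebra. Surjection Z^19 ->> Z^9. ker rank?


rank(ker) = 19-9 = 10


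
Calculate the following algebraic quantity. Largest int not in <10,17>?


gcd(10,17)=1 => F=ab-a-b=10*17-10-17=170-27=143


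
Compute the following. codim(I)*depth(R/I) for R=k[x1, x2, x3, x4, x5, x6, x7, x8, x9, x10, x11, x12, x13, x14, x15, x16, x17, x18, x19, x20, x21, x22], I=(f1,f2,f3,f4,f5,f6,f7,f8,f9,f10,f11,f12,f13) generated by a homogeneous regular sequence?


codim=13, depth=dim(R/I)=22-13=9
Product=13*9=117


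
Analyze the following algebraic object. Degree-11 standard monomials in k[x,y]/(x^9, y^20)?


k[x,y], I = (x^9, y^20), d = 11
Need i < 9 and d-i < 20.
Range: 0 <= i <= 8.
H(11) = 9


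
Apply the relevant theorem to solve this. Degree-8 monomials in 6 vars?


C(d+n-1,n-1)=C(13,5)=1287


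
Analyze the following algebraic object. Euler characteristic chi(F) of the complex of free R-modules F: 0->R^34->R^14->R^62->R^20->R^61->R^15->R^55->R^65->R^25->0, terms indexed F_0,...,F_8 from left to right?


chi = sum (-1)^i * rank:
(-1)^0*34=34
(-1)^1*14=-14
(-1)^2*62=62
(-1)^3*20=-20
(-1)^4*61=61
(-1)^5*15=-15
(-1)^6*55=55
(-1)^7*65=-65
(-1)^8*25=25
chi=123


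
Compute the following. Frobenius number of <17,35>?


gcd(17,35)=1 => F=ab-a-b=17*35-17-35=595-52=543


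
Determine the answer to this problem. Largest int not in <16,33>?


gcd(16,33)=1 => F=ab-a-b=16*33-16-33=528-49=479


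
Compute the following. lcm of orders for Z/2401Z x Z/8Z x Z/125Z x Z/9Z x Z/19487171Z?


Exponent = lcm of the cyclic orders; pairwise coprime => product.
7^4*2^3*5^3*3^2*11^7=2401*8*125*9*19487171=421098278139000


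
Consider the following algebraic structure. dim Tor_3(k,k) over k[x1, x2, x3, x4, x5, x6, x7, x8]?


Koszul: C(n,i)=C(8,3)=56


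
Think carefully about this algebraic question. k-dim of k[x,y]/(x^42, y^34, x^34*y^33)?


k[x,y]/I, I = (x^42, y^34, x^34*y^33)
Rect: 42x34=1428. Corner: (42-34)x(34-33)=8.
dim = 1428-8 = 1420


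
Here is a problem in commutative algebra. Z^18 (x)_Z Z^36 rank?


rank(M(x)N) = rank(M)*rank(N)
18*36 = 648


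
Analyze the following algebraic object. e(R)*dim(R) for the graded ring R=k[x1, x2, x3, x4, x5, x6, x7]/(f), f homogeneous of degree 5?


e(R)=deg(f)=5, dim(R)=7-1=6
e*dim=5*6=30


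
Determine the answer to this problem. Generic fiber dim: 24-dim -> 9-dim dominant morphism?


dim(fiber)=dim(X)-dim(Y)=24-9=15


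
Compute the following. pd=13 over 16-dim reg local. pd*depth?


pd+depth=16
depth=16-13=3
pd*depth=13*3=39


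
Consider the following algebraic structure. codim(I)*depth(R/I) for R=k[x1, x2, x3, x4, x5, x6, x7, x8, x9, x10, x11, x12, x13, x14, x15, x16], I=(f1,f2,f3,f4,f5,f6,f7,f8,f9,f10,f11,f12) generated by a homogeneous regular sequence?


codim=12, depth=dim(R/I)=16-12=4
Product=12*4=48


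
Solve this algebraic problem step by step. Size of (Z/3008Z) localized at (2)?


2-primary part: 3008=2^6*47
Size=2^6=64


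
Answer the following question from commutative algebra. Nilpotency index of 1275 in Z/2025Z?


1275^k mod 2025:
k=1: 1275
k=2: 1575
k=3: 1350
k=4: 0
First zero at k = 4


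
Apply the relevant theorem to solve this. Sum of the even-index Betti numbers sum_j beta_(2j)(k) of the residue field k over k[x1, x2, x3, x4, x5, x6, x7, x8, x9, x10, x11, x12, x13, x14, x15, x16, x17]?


Koszul resolution: beta_i(k)=C(n,i), n=17
sum_even C(17,i) = 2^(n-1) = 2^16 = 65536


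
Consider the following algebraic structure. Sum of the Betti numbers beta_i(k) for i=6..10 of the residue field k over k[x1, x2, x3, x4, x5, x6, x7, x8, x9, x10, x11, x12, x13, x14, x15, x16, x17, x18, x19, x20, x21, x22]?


Koszul resolution: beta_i(k)=C(n,i), n=22
C(22,6)=74613, C(22,7)=170544, C(22,8)=319770, C(22,9)=497420, C(22,10)=646646
Sum=1708993


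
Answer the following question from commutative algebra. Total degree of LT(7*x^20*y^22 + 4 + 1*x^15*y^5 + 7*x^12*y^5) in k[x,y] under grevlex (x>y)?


LT: 7*x^20*y^22
deg_x=20, deg_y=22
Total=20+22=42


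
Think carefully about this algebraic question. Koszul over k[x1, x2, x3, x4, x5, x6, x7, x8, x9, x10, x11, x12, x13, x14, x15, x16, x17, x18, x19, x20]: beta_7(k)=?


C(n,i)=C(20,7)=77520


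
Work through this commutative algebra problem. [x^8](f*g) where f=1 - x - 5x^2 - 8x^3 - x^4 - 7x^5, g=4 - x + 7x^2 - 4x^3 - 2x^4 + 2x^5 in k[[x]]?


[x^8] = sum a_i*b_j, i+j=8
  -8*2=-16
  -1*-2=2
  -7*-4=28
Sum=14


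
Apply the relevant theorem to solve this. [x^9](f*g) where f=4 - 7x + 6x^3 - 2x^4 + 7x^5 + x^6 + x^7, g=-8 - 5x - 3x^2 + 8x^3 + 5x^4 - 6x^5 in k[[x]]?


[x^9] = sum a_i*b_j, i+j=9
  -2*-6=12
  7*5=35
  1*8=8
  1*-3=-3
Sum=52


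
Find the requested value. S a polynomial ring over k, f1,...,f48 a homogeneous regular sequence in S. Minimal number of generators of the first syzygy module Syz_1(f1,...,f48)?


Regular sequence => Koszul complex is the minimal free resolution.
Syz_1 minimally generated by Koszul relations f_i*e_j - f_j*e_i (i<j): mu(Syz_1) = beta_2 = C(m,2) = m(m-1)/2
m=48
48*47/2 = 1128


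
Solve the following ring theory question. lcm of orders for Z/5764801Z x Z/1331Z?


Exponent = lcm of the cyclic orders; pairwise coprime => product.
7^8*11^3=5764801*1331=7672950131


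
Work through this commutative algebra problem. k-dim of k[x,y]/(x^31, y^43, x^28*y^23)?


k[x,y]/I, I = (x^31, y^43, x^28*y^23)
Rect: 31x43=1333. Corner: (31-28)x(43-23)=60.
dim = 1333-60 = 1273


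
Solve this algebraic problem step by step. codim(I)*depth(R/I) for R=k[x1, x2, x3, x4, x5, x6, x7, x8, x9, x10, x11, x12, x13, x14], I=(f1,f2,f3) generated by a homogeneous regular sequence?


codim=3, depth=dim(R/I)=14-3=11
Product=3*11=33


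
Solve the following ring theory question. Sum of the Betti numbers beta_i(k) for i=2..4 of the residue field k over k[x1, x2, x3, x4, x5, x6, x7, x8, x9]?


Koszul resolution: beta_i(k)=C(n,i), n=9
C(9,2)=36, C(9,3)=84, C(9,4)=126
Sum=246


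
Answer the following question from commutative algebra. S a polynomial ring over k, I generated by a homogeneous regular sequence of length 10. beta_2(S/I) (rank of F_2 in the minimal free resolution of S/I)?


Regular sequence => Koszul complex is the minimal free resolution.
Syz_1 minimally generated by Koszul relations f_i*e_j - f_j*e_i (i<j): mu(Syz_1) = beta_2 = C(m,2) = m(m-1)/2
m=10
10*9/2 = 45


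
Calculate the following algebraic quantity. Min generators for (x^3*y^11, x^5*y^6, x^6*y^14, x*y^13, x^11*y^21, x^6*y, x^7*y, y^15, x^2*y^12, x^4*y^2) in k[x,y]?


Remove redundant (divisible by others).
x^6*y^14 redundant.
x^5*y^6 redundant.
x^11*y^21 redundant.
x^7*y redundant.
Min: x^6*y, x^4*y^2, x^3*y^11, x^2*y^12, x*y^13, y^15
Count=6


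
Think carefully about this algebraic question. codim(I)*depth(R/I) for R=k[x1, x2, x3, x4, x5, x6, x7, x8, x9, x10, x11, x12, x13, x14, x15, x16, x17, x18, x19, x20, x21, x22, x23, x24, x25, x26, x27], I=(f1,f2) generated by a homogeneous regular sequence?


codim=2, depth=dim(R/I)=27-2=25
Product=2*25=50


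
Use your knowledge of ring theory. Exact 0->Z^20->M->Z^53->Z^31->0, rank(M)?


Alt sum=0:
(-1)^0*20 + (-1)^1*? + (-1)^2*53 + (-1)^3*31=0
rank(M)=42


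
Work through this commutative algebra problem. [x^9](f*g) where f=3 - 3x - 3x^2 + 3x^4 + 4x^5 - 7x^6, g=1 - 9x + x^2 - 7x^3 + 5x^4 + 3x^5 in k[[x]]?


[x^9] = sum a_i*b_j, i+j=9
  3*3=9
  4*5=20
  -7*-7=49
Sum=78


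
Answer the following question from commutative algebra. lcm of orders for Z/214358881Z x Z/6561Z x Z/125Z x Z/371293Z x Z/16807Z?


Exponent = lcm of the cyclic orders; pairwise coprime => product.
11^8*3^8*5^3*13^5*7^5=214358881*6561*125*371293*16807=1097055233660072773461375


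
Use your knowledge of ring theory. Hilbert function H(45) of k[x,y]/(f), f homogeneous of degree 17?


H(t)=d for t>=d-1.
d=17, t=45
H(45)=17


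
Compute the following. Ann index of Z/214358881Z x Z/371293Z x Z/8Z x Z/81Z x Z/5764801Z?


Exponent = lcm of the cyclic orders; pairwise coprime => product.
11^8*13^5*2^3*3^4*7^8=214358881*371293*8*81*5764801=297315512213653302753384


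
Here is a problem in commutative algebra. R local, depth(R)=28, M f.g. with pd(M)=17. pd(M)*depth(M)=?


pd+depth=28
depth=28-17=11
pd*depth=17*11=187


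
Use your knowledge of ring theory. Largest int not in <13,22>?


gcd(13,22)=1 => F=ab-a-b=13*22-13-22=286-35=251


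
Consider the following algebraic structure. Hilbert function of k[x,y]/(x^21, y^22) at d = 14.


k[x,y], I = (x^21, y^22), d = 14
Need i < 21 and d-i < 22.
Range: 0 <= i <= 14.
H(14) = 15


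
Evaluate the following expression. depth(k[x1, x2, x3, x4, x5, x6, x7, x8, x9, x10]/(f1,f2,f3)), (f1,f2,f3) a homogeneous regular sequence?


depth(R)=10
depth(R/I)=10-3=7


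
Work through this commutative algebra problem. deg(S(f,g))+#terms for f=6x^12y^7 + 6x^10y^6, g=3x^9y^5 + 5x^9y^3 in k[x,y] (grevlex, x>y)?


LT(f)=6x^12y^7, LT(g)=3x^9y^5
lcm(LM)=x^12y^7
S(f,g) (scaled by 18 to clear denominators) = 3*f - 6x^3y^2*g = -30x^12y^5 + 18x^10y^6
2 terms, deg 17.
17+2=19


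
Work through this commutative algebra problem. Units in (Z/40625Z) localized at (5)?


Local ring = Z/3125Z.
phi(3125) = 5^4*(5-1) = 2500


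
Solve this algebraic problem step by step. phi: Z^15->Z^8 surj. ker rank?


rank(ker) = 15-8 = 7


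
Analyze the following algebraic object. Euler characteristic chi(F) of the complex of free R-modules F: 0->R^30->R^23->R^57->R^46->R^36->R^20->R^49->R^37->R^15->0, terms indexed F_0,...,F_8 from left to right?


chi = sum (-1)^i * rank:
(-1)^0*30=30
(-1)^1*23=-23
(-1)^2*57=57
(-1)^3*46=-46
(-1)^4*36=36
(-1)^5*20=-20
(-1)^6*49=49
(-1)^7*37=-37
(-1)^8*15=15
chi=61


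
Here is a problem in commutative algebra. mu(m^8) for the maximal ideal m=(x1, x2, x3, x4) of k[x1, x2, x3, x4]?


Graded Nakayama: mu(m^d) = dim_k (m^d/m^(d+1)) = #degree-8 monomials in 4 vars
C(n+d-1,d)=C(11,8)=165


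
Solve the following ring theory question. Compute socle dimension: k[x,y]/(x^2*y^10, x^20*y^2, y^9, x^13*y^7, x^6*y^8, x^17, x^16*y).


Socle = ann(m) = span of standard monomials u with x*u, y*u in I (staircase corners).
Redundant generators: x^20*y^2, x^2*y^10
Minimal generators: x^17, x^16*y, x^13*y^7, x^6*y^8, y^9
Corners: x^5y^8, x^12y^7, x^15y^6, x^16
Socle dim=4


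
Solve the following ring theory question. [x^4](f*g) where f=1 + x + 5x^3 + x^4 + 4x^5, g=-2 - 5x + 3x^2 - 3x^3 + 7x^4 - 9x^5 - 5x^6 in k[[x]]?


[x^4] = sum a_i*b_j, i+j=4
  1*7=7
  1*-3=-3
  5*-5=-25
  1*-2=-2
Sum=-23


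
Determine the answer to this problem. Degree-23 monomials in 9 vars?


C(d+n-1,n-1)=C(31,8)=7888725


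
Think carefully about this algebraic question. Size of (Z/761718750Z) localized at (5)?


5-primary part: 761718750=5^10*78
Size=5^10=9765625


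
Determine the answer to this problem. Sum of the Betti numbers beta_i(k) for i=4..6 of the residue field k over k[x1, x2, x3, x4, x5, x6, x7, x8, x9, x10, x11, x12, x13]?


Koszul resolution: beta_i(k)=C(n,i), n=13
C(13,4)=715, C(13,5)=1287, C(13,6)=1716
Sum=3718


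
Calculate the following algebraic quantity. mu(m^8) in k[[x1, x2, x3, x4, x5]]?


C(n+d-1,d)=C(12,8)=495


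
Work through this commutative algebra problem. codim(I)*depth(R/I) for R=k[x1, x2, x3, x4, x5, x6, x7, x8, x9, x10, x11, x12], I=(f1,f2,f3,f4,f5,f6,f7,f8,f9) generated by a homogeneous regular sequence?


codim=9, depth=dim(R/I)=12-9=3
Product=9*3=27


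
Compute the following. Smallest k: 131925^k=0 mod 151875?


131925^k mod 151875:
k=1: 131925
k=2: 90000
k=3: 118125
k=4: 50625
k=5: 0
First zero at k = 5


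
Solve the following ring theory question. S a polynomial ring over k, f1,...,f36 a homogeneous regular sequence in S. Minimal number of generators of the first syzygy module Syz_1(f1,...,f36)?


Regular sequence => Koszul complex is the minimal free resolution.
Syz_1 minimally generated by Koszul relations f_i*e_j - f_j*e_i (i<j): mu(Syz_1) = beta_2 = C(m,2) = m(m-1)/2
m=36
36*35/2 = 630


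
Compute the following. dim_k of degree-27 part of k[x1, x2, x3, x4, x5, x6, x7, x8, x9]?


C(d+n-1,n-1)=C(35,8)=23535820


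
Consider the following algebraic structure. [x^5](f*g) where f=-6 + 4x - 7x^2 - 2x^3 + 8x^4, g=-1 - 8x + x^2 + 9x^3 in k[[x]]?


[x^5] = sum a_i*b_j, i+j=5
  -7*9=-63
  -2*1=-2
  8*-8=-64
Sum=-129


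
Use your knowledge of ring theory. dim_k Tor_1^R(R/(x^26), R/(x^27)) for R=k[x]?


Tor_1(R/I,R/J)=(I cap J)/IJ=(x^27)/(x^53)
dim=53-27=min(26,27)=26


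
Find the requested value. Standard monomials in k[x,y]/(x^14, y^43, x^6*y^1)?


k[x,y]/I, I = (x^14, y^43, x^6*y^1)
Rect: 14x43=602. Corner: (14-6)x(43-1)=336.
dim = 602-336 = 266


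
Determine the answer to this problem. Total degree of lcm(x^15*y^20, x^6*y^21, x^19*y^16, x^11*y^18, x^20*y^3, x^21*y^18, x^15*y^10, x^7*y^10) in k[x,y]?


lcm = componentwise max:
x: max(15,6,19,11,20,21,15,7)=21
y: max(20,21,16,18,3,18,10,10)=21
Total=21+21=42


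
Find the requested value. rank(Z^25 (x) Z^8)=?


rank(M(x)N) = rank(M)*rank(N)
25*8 = 200


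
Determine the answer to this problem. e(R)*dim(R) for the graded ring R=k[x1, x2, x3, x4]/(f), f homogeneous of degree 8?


e(R)=deg(f)=8, dim(R)=4-1=3
e*dim=8*3=24


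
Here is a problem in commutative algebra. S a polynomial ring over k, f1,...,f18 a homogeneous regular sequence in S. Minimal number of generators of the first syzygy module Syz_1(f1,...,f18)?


Regular sequence => Koszul complex is the minimal free resolution.
Syz_1 minimally generated by Koszul relations f_i*e_j - f_j*e_i (i<j): mu(Syz_1) = beta_2 = C(m,2) = m(m-1)/2
m=18
18*17/2 = 153


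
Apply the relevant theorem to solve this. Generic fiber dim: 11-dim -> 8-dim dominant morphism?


dim(fiber)=dim(X)-dim(Y)=11-8=3


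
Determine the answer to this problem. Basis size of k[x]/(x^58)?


Basis: 1,x,...,x^57
dim=58


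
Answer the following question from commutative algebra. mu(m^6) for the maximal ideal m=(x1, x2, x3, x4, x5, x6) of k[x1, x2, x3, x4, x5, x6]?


Graded Nakayama: mu(m^d) = dim_k (m^d/m^(d+1)) = #degree-6 monomials in 6 vars
C(n+d-1,d)=C(11,6)=462


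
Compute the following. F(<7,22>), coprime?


gcd(7,22)=1 => F=ab-a-b=7*22-7-22=154-29=125


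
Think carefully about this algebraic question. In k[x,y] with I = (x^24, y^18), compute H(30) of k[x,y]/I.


k[x,y], I = (x^24, y^18), d = 30
Need i < 24 and d-i < 18.
Range: 13 <= i <= 23.
H(30) = 11


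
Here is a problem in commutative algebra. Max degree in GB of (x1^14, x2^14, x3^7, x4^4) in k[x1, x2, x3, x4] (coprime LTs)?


Pure powers, coprime LTs => already GB.
Degrees: 14, 14, 7, 4
Max=14


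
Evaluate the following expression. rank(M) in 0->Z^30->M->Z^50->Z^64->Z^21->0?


Alt sum=0:
(-1)^0*30 + (-1)^1*? + (-1)^2*50 + (-1)^3*64 + (-1)^4*21=0
rank(M)=37


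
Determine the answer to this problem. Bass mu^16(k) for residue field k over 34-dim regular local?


C(n,i)=C(34,16)=2203961430


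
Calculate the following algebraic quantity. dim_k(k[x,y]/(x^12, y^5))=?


Basis: x^i*y^j, i<12, j<5
12*5=60


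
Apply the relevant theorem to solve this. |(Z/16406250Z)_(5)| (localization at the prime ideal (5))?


5-primary part: 16406250=5^8*42
Size=5^8=390625


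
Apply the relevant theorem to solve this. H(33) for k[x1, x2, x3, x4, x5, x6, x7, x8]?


C(d+n-1,n-1)=C(40,7)=18643560


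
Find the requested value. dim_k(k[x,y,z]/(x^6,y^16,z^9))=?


Basis: x^iy^jz^k, i<6,j<16,k<9
6*16*9=864


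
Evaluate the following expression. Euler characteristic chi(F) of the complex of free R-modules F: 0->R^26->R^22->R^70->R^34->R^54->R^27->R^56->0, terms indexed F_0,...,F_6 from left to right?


chi = sum (-1)^i * rank:
(-1)^0*26=26
(-1)^1*22=-22
(-1)^2*70=70
(-1)^3*34=-34
(-1)^4*54=54
(-1)^5*27=-27
(-1)^6*56=56
chi=123


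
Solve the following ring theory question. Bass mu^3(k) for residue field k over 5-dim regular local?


C(n,i)=C(5,3)=10


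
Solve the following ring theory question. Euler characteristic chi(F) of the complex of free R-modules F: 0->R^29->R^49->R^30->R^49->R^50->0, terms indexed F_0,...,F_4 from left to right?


chi = sum (-1)^i * rank:
(-1)^0*29=29
(-1)^1*49=-49
(-1)^2*30=30
(-1)^3*49=-49
(-1)^4*50=50
chi=11


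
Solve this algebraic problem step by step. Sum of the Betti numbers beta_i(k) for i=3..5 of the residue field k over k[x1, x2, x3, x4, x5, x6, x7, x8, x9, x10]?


Koszul resolution: beta_i(k)=C(n,i), n=10
C(10,3)=120, C(10,4)=210, C(10,5)=252
Sum=582


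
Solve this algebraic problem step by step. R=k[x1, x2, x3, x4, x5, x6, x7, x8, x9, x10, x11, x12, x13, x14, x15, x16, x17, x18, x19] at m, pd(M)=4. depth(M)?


pd+depth=depth(R)=19
depth=19-4=15


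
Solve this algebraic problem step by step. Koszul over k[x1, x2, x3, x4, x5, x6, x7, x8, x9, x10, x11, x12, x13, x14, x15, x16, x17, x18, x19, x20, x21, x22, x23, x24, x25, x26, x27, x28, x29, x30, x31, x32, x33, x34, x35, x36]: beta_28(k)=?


C(n,i)=C(36,28)=30260340


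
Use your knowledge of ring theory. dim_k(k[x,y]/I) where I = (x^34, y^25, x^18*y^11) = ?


k[x,y]/I, I = (x^34, y^25, x^18*y^11)
Rect: 34x25=850. Corner: (34-18)x(25-11)=224.
dim = 850-224 = 626


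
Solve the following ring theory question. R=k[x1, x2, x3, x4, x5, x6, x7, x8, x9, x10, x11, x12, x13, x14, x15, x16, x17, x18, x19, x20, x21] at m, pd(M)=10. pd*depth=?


pd+depth=21
depth=21-10=11
pd*depth=10*11=110


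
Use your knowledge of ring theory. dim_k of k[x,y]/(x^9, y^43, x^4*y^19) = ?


k[x,y]/I, I = (x^9, y^43, x^4*y^19)
Rect: 9x43=387. Corner: (9-4)x(43-19)=120.
dim = 387-120 = 267


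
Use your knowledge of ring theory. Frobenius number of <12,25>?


gcd(12,25)=1 => F=ab-a-b=12*25-12-25=300-37=263


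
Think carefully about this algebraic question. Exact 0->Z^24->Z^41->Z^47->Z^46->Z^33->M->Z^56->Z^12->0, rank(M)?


Alt sum=0:
(-1)^0*24 + (-1)^1*41 + (-1)^2*47 + (-1)^3*46 + (-1)^4*33 + (-1)^5*? + (-1)^6*56 + (-1)^7*12=0
rank(M)=61


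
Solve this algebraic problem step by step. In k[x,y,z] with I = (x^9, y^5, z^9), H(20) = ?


Need i<9, j<5, k<9 with i+j+k=20.
For each i, j ranges over max(0,20-i-8)..min(4,20-i):
  i=0: j in [12,4] -> 0
  i=1: j in [11,4] -> 0
  i=2: j in [10,4] -> 0
  i=3: j in [9,4] -> 0
  i=4: j in [8,4] -> 0
  i=5: j in [7,4] -> 0
  i=6: j in [6,4] -> 0
  i=7: j in [5,4] -> 0
  i=8: j in [4,4] -> 1
H(20) = 0+0+0+0+0+0+0+0+1 = 1


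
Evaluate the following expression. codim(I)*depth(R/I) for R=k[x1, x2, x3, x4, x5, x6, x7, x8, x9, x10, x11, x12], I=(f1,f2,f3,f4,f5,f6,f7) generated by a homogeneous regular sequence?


codim=7, depth=dim(R/I)=12-7=5
Product=7*5=35


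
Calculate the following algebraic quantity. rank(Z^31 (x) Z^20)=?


rank(M(x)N) = rank(M)*rank(N)
31*20 = 620


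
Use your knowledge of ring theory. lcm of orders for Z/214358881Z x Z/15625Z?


Exponent = lcm of the cyclic orders; pairwise coprime => product.
11^8*5^6=214358881*15625=3349357515625


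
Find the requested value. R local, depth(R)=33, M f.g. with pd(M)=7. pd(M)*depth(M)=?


pd+depth=33
depth=33-7=26
pd*depth=7*26=182


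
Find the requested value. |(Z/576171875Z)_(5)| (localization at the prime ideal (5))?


5-primary part: 576171875=5^10*59
Size=5^10=9765625


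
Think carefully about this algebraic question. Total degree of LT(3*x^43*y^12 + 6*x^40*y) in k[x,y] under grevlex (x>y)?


LT: 3*x^43*y^12
deg_x=43, deg_y=12
Total=43+12=55


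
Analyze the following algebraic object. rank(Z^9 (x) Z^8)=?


rank(M(x)N) = rank(M)*rank(N)
9*8 = 72


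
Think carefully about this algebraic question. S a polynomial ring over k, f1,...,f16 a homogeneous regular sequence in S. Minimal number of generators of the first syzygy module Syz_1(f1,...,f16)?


Regular sequence => Koszul complex is the minimal free resolution.
Syz_1 minimally generated by Koszul relations f_i*e_j - f_j*e_i (i<j): mu(Syz_1) = beta_2 = C(m,2) = m(m-1)/2
m=16
16*15/2 = 120


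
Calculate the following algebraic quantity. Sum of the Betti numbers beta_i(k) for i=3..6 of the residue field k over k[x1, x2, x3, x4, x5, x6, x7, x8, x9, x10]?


Koszul resolution: beta_i(k)=C(n,i), n=10
C(10,3)=120, C(10,4)=210, C(10,5)=252, C(10,6)=210
Sum=792


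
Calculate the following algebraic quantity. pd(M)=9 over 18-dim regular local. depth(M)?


pd+depth=depth(R)=18
depth=18-9=9


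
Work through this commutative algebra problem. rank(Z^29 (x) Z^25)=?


rank(M(x)N) = rank(M)*rank(N)
29*25 = 725


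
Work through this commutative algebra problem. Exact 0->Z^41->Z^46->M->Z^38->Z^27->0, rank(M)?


Alt sum=0:
(-1)^0*41 + (-1)^1*46 + (-1)^2*? + (-1)^3*38 + (-1)^4*27=0
rank(M)=16


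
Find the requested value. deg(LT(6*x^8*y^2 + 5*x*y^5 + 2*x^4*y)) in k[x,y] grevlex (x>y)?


LT: 6*x^8*y^2
deg_x=8, deg_y=2
Total=8+2=10


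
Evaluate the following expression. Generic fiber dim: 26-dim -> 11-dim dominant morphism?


dim(fiber)=dim(X)-dim(Y)=26-11=15


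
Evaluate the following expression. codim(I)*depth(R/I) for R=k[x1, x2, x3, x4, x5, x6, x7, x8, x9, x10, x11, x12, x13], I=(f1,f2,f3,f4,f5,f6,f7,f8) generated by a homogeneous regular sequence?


codim=8, depth=dim(R/I)=13-8=5
Product=8*5=40


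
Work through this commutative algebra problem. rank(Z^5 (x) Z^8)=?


rank(M(x)N) = rank(M)*rank(N)
5*8 = 40


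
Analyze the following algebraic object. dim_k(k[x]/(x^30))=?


Basis: 1,x,...,x^29
dim=30


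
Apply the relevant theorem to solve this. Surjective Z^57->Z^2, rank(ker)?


rank(ker) = 57-2 = 55


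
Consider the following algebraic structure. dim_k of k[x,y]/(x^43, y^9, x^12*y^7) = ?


k[x,y]/I, I = (x^43, y^9, x^12*y^7)
Rect: 43x9=387. Corner: (43-12)x(9-7)=62.
dim = 387-62 = 325


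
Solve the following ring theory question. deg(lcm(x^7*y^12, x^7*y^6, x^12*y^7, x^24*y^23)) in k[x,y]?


lcm = componentwise max:
x: max(7,7,12,24)=24
y: max(12,6,7,23)=23
Total=24+23=47


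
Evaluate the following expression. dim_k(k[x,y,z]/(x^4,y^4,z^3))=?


Basis: x^iy^jz^k, i<4,j<4,k<3
4*4*3=48


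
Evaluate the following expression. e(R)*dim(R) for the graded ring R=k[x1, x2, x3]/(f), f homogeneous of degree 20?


e(R)=deg(f)=20, dim(R)=3-1=2
e*dim=20*2=40


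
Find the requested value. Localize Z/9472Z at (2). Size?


2-primary part: 9472=2^8*37
Size=2^8=256


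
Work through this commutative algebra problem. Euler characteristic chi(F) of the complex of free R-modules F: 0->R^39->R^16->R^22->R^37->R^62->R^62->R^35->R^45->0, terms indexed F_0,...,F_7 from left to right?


chi = sum (-1)^i * rank:
(-1)^0*39=39
(-1)^1*16=-16
(-1)^2*22=22
(-1)^3*37=-37
(-1)^4*62=62
(-1)^5*62=-62
(-1)^6*35=35
(-1)^7*45=-45
chi=-2


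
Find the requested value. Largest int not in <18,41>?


gcd(18,41)=1 => F=ab-a-b=18*41-18-41=738-59=679


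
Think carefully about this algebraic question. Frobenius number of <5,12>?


gcd(5,12)=1 => F=ab-a-b=5*12-5-12=60-17=43


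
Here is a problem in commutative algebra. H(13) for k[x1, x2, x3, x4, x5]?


C(d+n-1,n-1)=C(17,4)=2380


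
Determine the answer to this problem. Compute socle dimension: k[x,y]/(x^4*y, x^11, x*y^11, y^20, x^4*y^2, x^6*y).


Socle = ann(m) = span of standard monomials u with x*u, y*u in I (staircase corners).
Redundant generators: x^6*y, x^4*y^2
Minimal generators: x^11, x^4*y, x*y^11, y^20
Corners: y^19, x^3y^10, x^10
Socle dim=3


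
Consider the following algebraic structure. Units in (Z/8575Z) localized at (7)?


Local ring = Z/343Z.
phi(343) = 7^2*(7-1) = 294


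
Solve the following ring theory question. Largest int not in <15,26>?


gcd(15,26)=1 => F=ab-a-b=15*26-15-26=390-41=349


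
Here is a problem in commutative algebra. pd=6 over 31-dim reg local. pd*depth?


pd+depth=31
depth=31-6=25
pd*depth=6*25=150


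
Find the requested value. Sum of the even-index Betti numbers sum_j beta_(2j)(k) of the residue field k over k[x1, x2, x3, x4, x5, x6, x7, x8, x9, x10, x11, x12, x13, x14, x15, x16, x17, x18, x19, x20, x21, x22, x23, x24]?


Koszul resolution: beta_i(k)=C(n,i), n=24
sum_even C(24,i) = 2^(n-1) = 2^23 = 8388608


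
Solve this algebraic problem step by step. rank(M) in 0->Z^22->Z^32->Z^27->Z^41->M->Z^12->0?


Alt sum=0:
(-1)^0*22 + (-1)^1*32 + (-1)^2*27 + (-1)^3*41 + (-1)^4*? + (-1)^5*12=0
rank(M)=36


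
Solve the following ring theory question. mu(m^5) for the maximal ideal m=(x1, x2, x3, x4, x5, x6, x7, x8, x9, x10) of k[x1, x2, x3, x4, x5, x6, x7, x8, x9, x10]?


Graded Nakayama: mu(m^d) = dim_k (m^d/m^(d+1)) = #degree-5 monomials in 10 vars
C(n+d-1,d)=C(14,5)=2002


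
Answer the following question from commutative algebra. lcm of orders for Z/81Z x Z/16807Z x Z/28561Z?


Exponent = lcm of the cyclic orders; pairwise coprime => product.
3^4*7^5*13^4=81*16807*28561=38882002887


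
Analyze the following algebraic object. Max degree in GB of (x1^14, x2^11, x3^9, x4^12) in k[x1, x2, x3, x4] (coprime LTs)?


Pure powers, coprime LTs => already GB.
Degrees: 14, 11, 9, 12
Max=14


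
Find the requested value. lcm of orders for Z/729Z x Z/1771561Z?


Exponent = lcm of the cyclic orders; pairwise coprime => product.
3^6*11^6=729*1771561=1291467969


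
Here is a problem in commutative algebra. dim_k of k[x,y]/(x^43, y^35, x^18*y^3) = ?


k[x,y]/I, I = (x^43, y^35, x^18*y^3)
Rect: 43x35=1505. Corner: (43-18)x(35-3)=800.
dim = 1505-800 = 705


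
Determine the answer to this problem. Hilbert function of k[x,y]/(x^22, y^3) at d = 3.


k[x,y], I = (x^22, y^3), d = 3
Need i < 22 and d-i < 3.
Range: 1 <= i <= 3.
H(3) = 3


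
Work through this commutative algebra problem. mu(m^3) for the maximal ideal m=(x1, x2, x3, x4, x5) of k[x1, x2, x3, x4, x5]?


Graded Nakayama: mu(m^d) = dim_k (m^d/m^(d+1)) = #degree-3 monomials in 5 vars
C(n+d-1,d)=C(7,3)=35


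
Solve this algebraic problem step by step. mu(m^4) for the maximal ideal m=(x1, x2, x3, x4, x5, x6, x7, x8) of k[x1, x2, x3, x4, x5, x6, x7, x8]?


Graded Nakayama: mu(m^d) = dim_k (m^d/m^(d+1)) = #degree-4 monomials in 8 vars
C(n+d-1,d)=C(11,4)=330


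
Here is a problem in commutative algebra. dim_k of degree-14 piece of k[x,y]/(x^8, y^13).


k[x,y], I = (x^8, y^13), d = 14
Need i < 8 and d-i < 13.
Range: 2 <= i <= 7.
H(14) = 6


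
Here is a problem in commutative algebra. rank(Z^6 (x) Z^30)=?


rank(M(x)N) = rank(M)*rank(N)
6*30 = 180


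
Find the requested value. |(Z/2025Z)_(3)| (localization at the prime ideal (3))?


3-primary part: 2025=3^4*25
Size=3^4=81


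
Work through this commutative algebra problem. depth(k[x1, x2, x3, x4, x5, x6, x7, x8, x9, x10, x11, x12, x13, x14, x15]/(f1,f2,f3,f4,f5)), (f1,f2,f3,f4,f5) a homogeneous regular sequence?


depth(R)=15
depth(R/I)=15-5=10


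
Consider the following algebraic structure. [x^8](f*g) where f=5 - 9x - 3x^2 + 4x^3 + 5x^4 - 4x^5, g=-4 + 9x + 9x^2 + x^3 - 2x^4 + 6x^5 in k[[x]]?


[x^8] = sum a_i*b_j, i+j=8
  4*6=24
  5*-2=-10
  -4*1=-4
Sum=10


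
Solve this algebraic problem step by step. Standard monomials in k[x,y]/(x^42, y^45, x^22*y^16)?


k[x,y]/I, I = (x^42, y^45, x^22*y^16)
Rect: 42x45=1890. Corner: (42-22)x(45-16)=580.
dim = 1890-580 = 1310


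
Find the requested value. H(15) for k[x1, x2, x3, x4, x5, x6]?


C(d+n-1,n-1)=C(20,5)=15504


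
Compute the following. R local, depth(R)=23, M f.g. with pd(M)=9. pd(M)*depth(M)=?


pd+depth=23
depth=23-9=14
pd*depth=9*14=126


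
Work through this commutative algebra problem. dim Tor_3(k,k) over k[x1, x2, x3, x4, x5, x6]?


Koszul: C(n,i)=C(6,3)=20


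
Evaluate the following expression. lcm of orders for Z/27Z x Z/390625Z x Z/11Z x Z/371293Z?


Exponent = lcm of the cyclic orders; pairwise coprime => product.
3^3*5^8*11^1*13^5=27*390625*11*371293=43075789453125


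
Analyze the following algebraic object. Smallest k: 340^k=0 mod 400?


340^k mod 400:
k=1: 340
k=2: 0
First zero at k = 2


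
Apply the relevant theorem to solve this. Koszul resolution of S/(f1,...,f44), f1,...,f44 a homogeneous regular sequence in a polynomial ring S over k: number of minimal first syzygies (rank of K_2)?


Regular sequence => Koszul complex is the minimal free resolution.
Syz_1 minimally generated by Koszul relations f_i*e_j - f_j*e_i (i<j): mu(Syz_1) = beta_2 = C(m,2) = m(m-1)/2
m=44
44*43/2 = 946


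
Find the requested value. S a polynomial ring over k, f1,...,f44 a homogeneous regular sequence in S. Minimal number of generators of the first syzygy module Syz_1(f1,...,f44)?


Regular sequence => Koszul complex is the minimal free resolution.
Syz_1 minimally generated by Koszul relations f_i*e_j - f_j*e_i (i<j): mu(Syz_1) = beta_2 = C(m,2) = m(m-1)/2
m=44
44*43/2 = 946


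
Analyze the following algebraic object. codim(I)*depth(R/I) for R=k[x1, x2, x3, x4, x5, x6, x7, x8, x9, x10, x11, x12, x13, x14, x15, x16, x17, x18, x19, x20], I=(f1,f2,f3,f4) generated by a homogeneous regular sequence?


codim=4, depth=dim(R/I)=20-4=16
Product=4*16=64


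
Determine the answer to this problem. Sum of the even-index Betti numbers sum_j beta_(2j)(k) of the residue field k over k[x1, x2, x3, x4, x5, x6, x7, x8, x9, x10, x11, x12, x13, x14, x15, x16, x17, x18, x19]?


Koszul resolution: beta_i(k)=C(n,i), n=19
sum_even C(19,i) = 2^(n-1) = 2^18 = 262144


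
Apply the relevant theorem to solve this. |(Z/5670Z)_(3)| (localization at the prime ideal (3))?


3-primary part: 5670=3^4*70
Size=3^4=81


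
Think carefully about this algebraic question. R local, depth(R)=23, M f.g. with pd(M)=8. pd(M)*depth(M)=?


pd+depth=23
depth=23-8=15
pd*depth=8*15=120


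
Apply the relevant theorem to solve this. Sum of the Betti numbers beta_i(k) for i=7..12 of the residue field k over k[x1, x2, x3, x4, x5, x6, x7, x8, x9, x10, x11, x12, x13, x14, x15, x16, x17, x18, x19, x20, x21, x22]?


Koszul resolution: beta_i(k)=C(n,i), n=22
C(22,7)=170544, C(22,8)=319770, C(22,9)=497420, C(22,10)=646646, C(22,11)=705432, C(22,12)=646646
Sum=2986458


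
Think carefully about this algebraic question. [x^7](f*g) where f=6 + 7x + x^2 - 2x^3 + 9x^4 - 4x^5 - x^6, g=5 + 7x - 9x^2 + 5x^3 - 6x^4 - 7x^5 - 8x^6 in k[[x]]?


[x^7] = sum a_i*b_j, i+j=7
  7*-8=-56
  1*-7=-7
  -2*-6=12
  9*5=45
  -4*-9=36
  -1*7=-7
Sum=23


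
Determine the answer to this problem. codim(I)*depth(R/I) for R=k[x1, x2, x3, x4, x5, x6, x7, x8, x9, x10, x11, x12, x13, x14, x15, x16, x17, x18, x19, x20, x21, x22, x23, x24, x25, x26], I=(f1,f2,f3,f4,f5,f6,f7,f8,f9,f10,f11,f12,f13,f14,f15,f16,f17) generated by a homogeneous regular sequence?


codim=17, depth=dim(R/I)=26-17=9
Product=17*9=153


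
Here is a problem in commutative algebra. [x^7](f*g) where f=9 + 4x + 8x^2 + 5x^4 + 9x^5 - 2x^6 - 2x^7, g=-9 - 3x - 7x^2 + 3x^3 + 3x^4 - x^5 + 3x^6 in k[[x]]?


[x^7] = sum a_i*b_j, i+j=7
  4*3=12
  8*-1=-8
  5*3=15
  9*-7=-63
  -2*-3=6
  -2*-9=18
Sum=-20


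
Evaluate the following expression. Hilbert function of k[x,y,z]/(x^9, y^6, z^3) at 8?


Need i<9, j<6, k<3 with i+j+k=8.
For each i, j ranges over max(0,8-i-2)..min(5,8-i):
  i=0: j in [6,5] -> 0
  i=1: j in [5,5] -> 1
  i=2: j in [4,5] -> 2
  i=3: j in [3,5] -> 3
  i=4: j in [2,4] -> 3
  i=5: j in [1,3] -> 3
  i=6: j in [0,2] -> 3
  i=7: j in [0,1] -> 2
  i=8: j in [0,0] -> 1
H(8) = 0+1+2+3+3+3+3+2+1 = 18


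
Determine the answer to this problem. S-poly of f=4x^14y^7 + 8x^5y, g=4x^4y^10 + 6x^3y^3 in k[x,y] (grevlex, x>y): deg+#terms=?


LT(f)=4x^14y^7, LT(g)=4x^4y^10
lcm(LM)=x^14y^10
S(f,g) (scaled by 16 to clear denominators) = 4y^3*f - 4x^10*g = -24x^13y^3 + 32x^5y^4
2 terms, deg 16.
16+2=18


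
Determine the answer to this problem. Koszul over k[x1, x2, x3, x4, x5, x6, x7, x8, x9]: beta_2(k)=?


C(n,i)=C(9,2)=36


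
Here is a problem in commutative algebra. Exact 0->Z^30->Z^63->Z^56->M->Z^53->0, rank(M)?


Alt sum=0:
(-1)^0*30 + (-1)^1*63 + (-1)^2*56 + (-1)^3*? + (-1)^4*53=0
rank(M)=76


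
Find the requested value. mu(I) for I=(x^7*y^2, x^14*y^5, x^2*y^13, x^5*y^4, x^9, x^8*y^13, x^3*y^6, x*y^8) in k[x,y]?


Remove redundant (divisible by others).
x^14*y^5 redundant.
x^8*y^13 redundant.
x^2*y^13 redundant.
Min: x^9, x^7*y^2, x^5*y^4, x^3*y^6, x*y^8
Count=5


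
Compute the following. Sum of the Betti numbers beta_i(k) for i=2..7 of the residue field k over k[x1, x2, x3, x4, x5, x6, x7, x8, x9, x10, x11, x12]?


Koszul resolution: beta_i(k)=C(n,i), n=12
C(12,2)=66, C(12,3)=220, C(12,4)=495, C(12,5)=792, C(12,6)=924, C(12,7)=792
Sum=3289
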